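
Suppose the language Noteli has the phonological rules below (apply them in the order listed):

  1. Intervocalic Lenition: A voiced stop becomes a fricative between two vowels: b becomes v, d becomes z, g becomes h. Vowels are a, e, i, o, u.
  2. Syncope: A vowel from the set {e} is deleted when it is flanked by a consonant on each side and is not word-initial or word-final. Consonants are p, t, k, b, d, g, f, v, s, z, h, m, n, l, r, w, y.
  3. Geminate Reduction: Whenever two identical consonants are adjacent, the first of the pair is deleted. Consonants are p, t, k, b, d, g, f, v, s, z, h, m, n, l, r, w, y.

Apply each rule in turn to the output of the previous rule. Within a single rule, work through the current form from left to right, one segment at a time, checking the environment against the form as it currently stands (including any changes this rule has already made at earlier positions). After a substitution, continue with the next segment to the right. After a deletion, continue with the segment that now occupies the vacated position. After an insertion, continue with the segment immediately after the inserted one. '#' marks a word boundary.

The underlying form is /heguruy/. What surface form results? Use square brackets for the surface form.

[huruy]

1 Intervocalic Lenition: [heguruy] → [hehuruy]
2 Syncope: [hehuruy] → [hhuruy]
3 Geminate Reduction: [hhuruy] → [huruy]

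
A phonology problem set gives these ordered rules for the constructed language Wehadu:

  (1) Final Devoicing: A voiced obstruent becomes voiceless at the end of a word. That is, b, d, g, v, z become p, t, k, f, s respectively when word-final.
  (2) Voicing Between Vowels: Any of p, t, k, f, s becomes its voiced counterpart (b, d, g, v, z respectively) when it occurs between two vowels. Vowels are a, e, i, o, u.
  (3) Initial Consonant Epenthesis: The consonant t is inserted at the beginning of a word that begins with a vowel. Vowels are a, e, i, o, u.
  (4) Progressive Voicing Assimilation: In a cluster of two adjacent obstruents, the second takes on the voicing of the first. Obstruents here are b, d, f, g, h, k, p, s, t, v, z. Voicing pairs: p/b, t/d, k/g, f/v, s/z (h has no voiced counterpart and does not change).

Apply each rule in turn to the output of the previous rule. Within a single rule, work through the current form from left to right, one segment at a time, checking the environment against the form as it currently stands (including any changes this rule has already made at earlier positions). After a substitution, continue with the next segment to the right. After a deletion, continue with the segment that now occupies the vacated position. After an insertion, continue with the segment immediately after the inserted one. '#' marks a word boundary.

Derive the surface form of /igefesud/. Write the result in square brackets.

(1) Final Devoicing: [igefesud] → [igefesut]
(2) Voicing Between Vowels: [igefesut] → [igevezut]
(3) Initial Consonant Epenthesis: [igevezut] → [tigevezut]
(4) Progressive Voicing Assimilation: no change — [tigevezut]

[tigevezut]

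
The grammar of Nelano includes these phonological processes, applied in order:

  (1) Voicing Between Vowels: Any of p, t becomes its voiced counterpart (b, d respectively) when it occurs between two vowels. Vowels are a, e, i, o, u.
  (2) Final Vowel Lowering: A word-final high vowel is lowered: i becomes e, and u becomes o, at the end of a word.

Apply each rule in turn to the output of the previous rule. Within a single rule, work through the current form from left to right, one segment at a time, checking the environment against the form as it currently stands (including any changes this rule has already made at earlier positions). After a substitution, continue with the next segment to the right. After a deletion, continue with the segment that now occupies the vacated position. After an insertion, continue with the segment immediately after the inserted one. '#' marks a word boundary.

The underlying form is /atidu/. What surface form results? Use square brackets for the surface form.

[adido]

(1) Voicing Between Vowels: [atidu] → [adidu]
(2) Final Vowel Lowering: [adidu] → [adido]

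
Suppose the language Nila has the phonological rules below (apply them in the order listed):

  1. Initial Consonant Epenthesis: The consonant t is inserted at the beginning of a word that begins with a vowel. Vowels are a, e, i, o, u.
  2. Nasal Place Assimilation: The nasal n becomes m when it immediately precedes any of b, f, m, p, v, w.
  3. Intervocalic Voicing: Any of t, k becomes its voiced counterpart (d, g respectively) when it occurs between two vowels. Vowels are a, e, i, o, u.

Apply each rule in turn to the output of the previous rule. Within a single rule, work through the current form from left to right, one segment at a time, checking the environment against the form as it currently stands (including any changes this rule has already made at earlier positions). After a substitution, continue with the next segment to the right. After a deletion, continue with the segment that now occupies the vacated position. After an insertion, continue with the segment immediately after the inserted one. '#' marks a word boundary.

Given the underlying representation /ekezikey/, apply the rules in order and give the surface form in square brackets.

[tegezigey]

1 Initial Consonant Epenthesis: [ekezikey] → [tekezikey]
2 Nasal Place Assimilation: no change — [tekezikey]
3 Intervocalic Voicing: [tekezikey] → [tegezigey]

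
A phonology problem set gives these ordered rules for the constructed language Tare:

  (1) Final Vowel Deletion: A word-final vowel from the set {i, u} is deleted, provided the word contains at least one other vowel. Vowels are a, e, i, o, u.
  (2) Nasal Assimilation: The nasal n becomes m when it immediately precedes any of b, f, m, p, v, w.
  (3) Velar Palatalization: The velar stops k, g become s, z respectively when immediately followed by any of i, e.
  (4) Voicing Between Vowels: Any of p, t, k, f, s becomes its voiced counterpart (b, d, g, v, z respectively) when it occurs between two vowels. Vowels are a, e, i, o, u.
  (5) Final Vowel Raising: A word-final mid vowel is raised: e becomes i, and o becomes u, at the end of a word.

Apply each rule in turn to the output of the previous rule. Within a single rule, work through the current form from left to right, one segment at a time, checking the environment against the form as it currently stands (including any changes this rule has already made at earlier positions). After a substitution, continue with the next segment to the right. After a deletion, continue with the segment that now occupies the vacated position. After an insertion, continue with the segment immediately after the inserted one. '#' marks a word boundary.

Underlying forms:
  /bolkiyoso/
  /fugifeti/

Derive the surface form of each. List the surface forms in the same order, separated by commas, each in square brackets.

/bolkiyoso/:
  (1) Final Vowel Deletion: no change — [bolkiyoso]
  (2) Nasal Assimilation: no change — [bolkiyoso]
  (3) Velar Palatalization: [bolkiyoso] → [bolsiyoso]
  (4) Voicing Between Vowels: [bolsiyoso] → [bolsiyozo]
  (5) Final Vowel Raising: [bolsiyozo] → [bolsiyozu]
/fugifeti/:
  (1) Final Vowel Deletion: [fugifeti] → [fugifet]
  (2) Nasal Assimilation: no change — [fugifet]
  (3) Velar Palatalization: [fugifet] → [fuzifet]
  (4) Voicing Between Vowels: [fuzifet] → [fuzivet]
  (5) Final Vowel Raising: no change — [fuzivet]

[bolsiyozu], [fuzivet]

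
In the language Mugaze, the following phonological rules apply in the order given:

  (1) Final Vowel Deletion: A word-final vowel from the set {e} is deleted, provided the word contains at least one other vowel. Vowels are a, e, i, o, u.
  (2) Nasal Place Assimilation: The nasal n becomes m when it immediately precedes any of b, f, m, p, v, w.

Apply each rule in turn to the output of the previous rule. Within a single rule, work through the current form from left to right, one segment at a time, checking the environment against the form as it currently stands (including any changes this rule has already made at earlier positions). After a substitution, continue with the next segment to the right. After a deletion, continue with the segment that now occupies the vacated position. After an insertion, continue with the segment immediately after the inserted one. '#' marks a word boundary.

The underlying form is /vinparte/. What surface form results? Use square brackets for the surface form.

(1) Final Vowel Deletion: [vinparte] → [vinpart]
(2) Nasal Place Assimilation: [vinpart] → [vimpart]

[vimpart]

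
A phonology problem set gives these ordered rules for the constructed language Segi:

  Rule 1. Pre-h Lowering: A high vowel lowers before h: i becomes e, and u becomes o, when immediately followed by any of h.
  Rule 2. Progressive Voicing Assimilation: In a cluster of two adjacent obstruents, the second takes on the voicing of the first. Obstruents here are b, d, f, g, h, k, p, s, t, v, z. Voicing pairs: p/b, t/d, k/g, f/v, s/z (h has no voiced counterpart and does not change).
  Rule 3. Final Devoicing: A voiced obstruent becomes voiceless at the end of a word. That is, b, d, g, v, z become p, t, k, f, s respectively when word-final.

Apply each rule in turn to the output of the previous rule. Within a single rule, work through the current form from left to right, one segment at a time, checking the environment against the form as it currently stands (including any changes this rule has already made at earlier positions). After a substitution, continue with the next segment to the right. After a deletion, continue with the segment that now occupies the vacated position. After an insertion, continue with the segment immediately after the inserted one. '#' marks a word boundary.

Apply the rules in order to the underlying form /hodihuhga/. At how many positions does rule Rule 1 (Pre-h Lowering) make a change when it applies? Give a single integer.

Rule 1 Pre-h Lowering: [hodihuhga] → [hodehohga]
Rule 2 Progressive Voicing Assimilation: [hodehohga] → [hodehohka]
Rule 3 Final Devoicing: no change — [hodehohka]
Rule Rule 1 changed 2 position(s).

2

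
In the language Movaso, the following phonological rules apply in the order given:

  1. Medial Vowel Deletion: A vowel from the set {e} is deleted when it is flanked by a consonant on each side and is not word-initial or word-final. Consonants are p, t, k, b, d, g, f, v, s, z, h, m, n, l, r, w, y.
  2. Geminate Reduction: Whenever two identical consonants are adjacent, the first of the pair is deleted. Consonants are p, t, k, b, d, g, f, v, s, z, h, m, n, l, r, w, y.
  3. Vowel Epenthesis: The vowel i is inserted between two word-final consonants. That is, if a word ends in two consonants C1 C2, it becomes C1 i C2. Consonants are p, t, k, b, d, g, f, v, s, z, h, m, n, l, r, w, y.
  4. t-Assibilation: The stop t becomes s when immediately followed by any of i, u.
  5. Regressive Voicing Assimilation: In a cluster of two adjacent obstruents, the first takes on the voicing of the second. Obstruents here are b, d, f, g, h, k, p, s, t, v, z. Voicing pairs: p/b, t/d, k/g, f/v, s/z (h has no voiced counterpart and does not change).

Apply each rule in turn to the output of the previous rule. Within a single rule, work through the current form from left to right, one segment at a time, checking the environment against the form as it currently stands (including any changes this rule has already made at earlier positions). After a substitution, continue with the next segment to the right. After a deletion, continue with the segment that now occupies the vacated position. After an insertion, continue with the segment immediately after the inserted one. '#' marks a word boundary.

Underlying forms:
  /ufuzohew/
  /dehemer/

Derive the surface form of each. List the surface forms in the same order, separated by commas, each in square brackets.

/ufuzohew/:
  1 Medial Vowel Deletion: [ufuzohew] → [ufuzohw]
  2 Geminate Reduction: no change — [ufuzohw]
  3 Vowel Epenthesis: [ufuzohw] → [ufuzohiw]
  4 t-Assibilation: no change — [ufuzohiw]
  5 Regressive Voicing Assimilation: no change — [ufuzohiw]
/dehemer/:
  1 Medial Vowel Deletion: [dehemer] → [dhmr]
  2 Geminate Reduction: no change — [dhmr]
  3 Vowel Epenthesis: [dhmr] → [dhmir]
  4 t-Assibilation: no change — [dhmir]
  5 Regressive Voicing Assimilation: [dhmir] → [thmir]

[ufuzohiw], [thmir]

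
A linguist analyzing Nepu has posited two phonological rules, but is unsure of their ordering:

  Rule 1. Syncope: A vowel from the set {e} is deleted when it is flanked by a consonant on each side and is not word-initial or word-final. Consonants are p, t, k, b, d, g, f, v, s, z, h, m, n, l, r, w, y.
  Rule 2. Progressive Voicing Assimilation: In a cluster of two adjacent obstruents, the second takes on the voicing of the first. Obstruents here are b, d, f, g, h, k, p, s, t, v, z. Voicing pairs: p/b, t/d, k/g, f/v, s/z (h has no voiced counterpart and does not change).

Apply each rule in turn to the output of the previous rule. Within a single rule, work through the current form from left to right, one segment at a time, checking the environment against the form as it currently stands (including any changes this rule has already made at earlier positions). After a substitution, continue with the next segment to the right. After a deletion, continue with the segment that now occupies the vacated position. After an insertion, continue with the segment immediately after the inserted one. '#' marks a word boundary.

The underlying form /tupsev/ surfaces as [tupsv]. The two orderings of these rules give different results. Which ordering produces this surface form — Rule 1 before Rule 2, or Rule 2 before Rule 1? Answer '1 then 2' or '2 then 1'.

2 then 1

Order 1 then 2:
  1 Syncope: [tupsev] → [tupsv]
  2 Progressive Voicing Assimilation: [tupsv] → [tupsf]
  result: [tupsf]
Order 2 then 1:
  2 Progressive Voicing Assimilation: no change — [tupsev]
  1 Syncope: [tupsev] → [tupsv]
  result: [tupsv]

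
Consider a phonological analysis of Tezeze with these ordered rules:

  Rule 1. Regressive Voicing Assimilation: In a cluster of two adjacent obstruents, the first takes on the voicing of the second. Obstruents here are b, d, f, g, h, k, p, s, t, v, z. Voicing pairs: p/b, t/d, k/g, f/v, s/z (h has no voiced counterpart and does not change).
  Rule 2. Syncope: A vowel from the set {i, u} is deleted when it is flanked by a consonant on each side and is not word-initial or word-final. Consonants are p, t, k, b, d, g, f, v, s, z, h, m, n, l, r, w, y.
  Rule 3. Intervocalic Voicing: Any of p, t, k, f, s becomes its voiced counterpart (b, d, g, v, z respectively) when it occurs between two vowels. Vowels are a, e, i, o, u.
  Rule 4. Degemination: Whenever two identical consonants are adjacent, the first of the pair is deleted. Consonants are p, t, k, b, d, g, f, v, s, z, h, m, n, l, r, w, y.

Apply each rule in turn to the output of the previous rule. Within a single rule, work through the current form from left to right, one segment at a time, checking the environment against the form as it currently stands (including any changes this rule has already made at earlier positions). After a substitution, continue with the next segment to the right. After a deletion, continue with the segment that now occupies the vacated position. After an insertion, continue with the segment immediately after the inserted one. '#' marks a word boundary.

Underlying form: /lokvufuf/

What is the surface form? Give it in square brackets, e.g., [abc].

[logvf]

Rule 1 Regressive Voicing Assimilation: [lokvufuf] → [logvufuf]
Rule 2 Syncope: [logvufuf] → [logvff]
Rule 3 Intervocalic Voicing: no change — [logvff]
Rule 4 Degemination: [logvff] → [logvf]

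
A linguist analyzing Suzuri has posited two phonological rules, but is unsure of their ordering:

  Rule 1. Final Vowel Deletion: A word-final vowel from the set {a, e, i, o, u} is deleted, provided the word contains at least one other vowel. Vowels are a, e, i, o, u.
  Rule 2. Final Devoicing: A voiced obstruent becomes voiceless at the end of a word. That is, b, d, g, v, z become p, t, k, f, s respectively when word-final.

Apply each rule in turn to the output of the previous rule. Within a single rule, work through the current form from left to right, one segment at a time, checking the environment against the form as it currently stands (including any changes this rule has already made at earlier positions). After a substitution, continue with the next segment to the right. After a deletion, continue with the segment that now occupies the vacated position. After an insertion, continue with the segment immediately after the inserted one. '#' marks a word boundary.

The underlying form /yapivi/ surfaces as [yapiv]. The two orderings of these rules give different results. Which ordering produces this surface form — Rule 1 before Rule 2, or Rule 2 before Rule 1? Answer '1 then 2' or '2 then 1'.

2 then 1

Order 1 then 2:
  1 Final Vowel Deletion: [yapivi] → [yapiv]
  2 Final Devoicing: [yapiv] → [yapif]
  result: [yapif]
Order 2 then 1:
  2 Final Devoicing: no change — [yapivi]
  1 Final Vowel Deletion: [yapivi] → [yapiv]
  result: [yapiv]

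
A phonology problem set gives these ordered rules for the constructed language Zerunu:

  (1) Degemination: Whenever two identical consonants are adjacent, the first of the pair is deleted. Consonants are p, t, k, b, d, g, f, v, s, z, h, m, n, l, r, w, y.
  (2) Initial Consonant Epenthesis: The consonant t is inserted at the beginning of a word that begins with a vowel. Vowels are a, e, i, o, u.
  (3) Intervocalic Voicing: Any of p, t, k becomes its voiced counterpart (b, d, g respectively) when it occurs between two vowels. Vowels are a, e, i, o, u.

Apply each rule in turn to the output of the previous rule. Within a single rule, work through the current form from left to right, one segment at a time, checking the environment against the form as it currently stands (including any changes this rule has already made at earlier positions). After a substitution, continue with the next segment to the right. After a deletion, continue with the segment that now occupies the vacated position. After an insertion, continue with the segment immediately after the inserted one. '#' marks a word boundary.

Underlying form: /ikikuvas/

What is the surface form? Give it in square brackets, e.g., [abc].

(1) Degemination: no change — [ikikuvas]
(2) Initial Consonant Epenthesis: [ikikuvas] → [tikikuvas]
(3) Intervocalic Voicing: [tikikuvas] → [tigiguvas]

[tigiguvas]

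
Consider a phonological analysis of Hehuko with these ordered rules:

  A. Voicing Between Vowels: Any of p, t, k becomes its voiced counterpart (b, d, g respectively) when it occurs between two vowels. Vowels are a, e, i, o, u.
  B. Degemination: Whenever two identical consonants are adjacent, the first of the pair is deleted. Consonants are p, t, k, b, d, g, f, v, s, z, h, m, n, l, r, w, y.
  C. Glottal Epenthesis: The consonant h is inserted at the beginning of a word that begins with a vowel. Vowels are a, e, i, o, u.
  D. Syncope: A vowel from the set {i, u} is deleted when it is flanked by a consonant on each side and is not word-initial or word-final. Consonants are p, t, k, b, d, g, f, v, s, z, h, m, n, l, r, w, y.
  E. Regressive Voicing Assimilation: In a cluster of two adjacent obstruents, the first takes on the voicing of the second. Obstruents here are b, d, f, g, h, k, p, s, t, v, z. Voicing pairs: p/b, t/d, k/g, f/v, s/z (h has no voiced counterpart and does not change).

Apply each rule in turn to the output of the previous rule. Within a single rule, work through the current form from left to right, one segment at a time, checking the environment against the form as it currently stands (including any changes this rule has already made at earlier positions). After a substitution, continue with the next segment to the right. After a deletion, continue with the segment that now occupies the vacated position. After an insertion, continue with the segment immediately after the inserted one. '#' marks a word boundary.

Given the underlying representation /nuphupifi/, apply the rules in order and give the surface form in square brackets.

A Voicing Between Vowels: [nuphupifi] → [nuphubifi]
B Degemination: no change — [nuphubifi]
C Glottal Epenthesis: no change — [nuphubifi]
D Syncope: [nuphubifi] → [nphbfi]
E Regressive Voicing Assimilation: [nphbfi] → [nphpfi]

[nphpfi]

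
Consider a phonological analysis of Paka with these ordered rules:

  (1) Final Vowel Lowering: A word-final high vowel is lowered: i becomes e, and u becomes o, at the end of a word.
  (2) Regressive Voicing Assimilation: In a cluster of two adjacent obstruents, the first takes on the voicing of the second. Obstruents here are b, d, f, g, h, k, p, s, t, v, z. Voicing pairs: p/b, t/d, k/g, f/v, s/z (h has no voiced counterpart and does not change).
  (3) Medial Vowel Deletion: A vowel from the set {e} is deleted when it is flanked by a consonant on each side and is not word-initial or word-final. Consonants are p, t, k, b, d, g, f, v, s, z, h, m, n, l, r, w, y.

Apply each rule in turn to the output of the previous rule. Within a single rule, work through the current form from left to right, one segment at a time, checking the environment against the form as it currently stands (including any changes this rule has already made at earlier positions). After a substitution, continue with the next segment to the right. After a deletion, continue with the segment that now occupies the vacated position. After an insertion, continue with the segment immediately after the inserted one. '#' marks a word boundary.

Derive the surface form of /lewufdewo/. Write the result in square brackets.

[lwuvdwo]

(1) Final Vowel Lowering: no change — [lewufdewo]
(2) Regressive Voicing Assimilation: [lewufdewo] → [lewuvdewo]
(3) Medial Vowel Deletion: [lewuvdewo] → [lwuvdwo]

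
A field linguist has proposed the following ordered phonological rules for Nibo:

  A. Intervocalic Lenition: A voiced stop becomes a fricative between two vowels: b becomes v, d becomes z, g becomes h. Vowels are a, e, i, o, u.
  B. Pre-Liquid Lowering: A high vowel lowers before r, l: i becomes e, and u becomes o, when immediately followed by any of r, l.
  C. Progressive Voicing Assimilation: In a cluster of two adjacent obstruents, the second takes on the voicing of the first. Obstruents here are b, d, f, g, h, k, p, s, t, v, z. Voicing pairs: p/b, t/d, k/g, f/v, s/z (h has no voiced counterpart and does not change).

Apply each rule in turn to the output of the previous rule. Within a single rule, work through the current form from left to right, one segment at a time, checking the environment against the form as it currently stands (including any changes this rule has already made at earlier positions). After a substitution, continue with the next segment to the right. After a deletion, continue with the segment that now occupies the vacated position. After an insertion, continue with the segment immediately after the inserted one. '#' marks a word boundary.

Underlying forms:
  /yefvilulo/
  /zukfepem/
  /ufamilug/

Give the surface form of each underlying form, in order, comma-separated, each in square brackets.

[yeffelolo], [zukfepem], [ufamelug]

/yefvilulo/:
  A Intervocalic Lenition: no change — [yefvilulo]
  B Pre-Liquid Lowering: [yefvilulo] → [yefvelolo]
  C Progressive Voicing Assimilation: [yefvelolo] → [yeffelolo]
/zukfepem/:
  A Intervocalic Lenition: no change — [zukfepem]
  B Pre-Liquid Lowering: no change — [zukfepem]
  C Progressive Voicing Assimilation: no change — [zukfepem]
/ufamilug/:
  A Intervocalic Lenition: no change — [ufamilug]
  B Pre-Liquid Lowering: [ufamilug] → [ufamelug]
  C Progressive Voicing Assimilation: no change — [ufamelug]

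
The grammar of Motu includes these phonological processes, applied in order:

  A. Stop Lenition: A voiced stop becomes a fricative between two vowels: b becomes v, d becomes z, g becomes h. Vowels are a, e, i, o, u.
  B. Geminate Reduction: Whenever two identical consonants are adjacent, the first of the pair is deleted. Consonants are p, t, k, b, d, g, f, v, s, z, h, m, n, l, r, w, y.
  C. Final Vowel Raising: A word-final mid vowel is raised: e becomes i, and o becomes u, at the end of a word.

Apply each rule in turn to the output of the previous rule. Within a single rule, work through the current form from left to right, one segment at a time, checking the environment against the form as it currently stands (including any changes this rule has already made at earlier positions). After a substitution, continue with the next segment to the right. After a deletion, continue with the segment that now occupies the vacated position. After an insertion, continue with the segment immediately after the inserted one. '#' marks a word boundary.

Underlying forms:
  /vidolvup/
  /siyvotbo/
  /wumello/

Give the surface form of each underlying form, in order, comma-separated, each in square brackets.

[vizolvup], [siyvotbu], [wumelu]

/vidolvup/:
  A Stop Lenition: [vidolvup] → [vizolvup]
  B Geminate Reduction: no change — [vizolvup]
  C Final Vowel Raising: no change — [vizolvup]
/siyvotbo/:
  A Stop Lenition: no change — [siyvotbo]
  B Geminate Reduction: no change — [siyvotbo]
  C Final Vowel Raising: [siyvotbo] → [siyvotbu]
/wumello/:
  A Stop Lenition: no change — [wumello]
  B Geminate Reduction: [wumello] → [wumelo]
  C Final Vowel Raising: [wumelo] → [wumelu]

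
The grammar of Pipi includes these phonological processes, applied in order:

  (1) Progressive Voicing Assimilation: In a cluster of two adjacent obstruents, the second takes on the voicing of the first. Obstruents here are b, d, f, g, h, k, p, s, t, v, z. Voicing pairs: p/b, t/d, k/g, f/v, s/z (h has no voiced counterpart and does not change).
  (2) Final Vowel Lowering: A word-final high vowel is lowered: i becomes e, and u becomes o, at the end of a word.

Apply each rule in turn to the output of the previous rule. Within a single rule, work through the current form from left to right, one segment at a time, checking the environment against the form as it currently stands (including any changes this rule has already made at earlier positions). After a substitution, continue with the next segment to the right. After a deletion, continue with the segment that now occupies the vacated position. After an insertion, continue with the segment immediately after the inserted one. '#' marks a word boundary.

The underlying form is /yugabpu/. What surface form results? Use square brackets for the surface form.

[yugabbo]

(1) Progressive Voicing Assimilation: [yugabpu] → [yugabbu]
(2) Final Vowel Lowering: [yugabbu] → [yugabbo]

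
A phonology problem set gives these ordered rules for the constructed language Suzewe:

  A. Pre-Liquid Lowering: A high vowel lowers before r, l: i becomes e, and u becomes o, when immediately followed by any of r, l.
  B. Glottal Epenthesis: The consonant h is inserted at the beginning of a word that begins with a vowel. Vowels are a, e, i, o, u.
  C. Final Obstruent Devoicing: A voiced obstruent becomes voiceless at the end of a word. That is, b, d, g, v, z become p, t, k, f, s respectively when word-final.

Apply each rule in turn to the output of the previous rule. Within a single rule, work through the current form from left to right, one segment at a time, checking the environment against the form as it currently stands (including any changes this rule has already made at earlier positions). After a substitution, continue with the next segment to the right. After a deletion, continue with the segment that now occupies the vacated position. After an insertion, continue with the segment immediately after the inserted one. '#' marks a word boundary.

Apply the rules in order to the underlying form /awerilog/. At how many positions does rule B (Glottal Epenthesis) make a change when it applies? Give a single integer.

A Pre-Liquid Lowering: [awerilog] → [awerelog]
B Glottal Epenthesis: [awerelog] → [hawerelog]
C Final Obstruent Devoicing: [hawerelog] → [hawerelok]
Rule B changed 1 position(s).

1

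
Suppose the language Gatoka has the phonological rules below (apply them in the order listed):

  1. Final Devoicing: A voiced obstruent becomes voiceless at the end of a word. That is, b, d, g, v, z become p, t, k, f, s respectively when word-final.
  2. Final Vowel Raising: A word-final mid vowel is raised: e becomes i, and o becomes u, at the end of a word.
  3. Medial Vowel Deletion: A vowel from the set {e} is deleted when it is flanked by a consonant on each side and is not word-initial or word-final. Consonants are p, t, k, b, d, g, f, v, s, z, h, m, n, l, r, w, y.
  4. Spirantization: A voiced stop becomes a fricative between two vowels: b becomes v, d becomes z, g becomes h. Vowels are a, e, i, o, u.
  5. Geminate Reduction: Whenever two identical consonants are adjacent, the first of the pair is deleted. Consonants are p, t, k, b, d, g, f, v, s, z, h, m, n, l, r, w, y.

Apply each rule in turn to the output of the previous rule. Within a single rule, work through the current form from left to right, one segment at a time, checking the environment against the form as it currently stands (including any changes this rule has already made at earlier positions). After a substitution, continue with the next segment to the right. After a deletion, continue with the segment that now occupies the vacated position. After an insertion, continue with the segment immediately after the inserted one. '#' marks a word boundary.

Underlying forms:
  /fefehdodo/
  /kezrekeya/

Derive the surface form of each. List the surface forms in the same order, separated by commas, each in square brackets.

/fefehdodo/:
  1 Final Devoicing: no change — [fefehdodo]
  2 Final Vowel Raising: [fefehdodo] → [fefehdodu]
  3 Medial Vowel Deletion: [fefehdodu] → [ffhdodu]
  4 Spirantization: [ffhdodu] → [ffhdozu]
  5 Geminate Reduction: [ffhdozu] → [fhdozu]
/kezrekeya/:
  1 Final Devoicing: no change — [kezrekeya]
  2 Final Vowel Raising: no change — [kezrekeya]
  3 Medial Vowel Deletion: [kezrekeya] → [kzrkya]
  4 Spirantization: no change — [kzrkya]
  5 Geminate Reduction: no change — [kzrkya]

[fhdozu], [kzrkya]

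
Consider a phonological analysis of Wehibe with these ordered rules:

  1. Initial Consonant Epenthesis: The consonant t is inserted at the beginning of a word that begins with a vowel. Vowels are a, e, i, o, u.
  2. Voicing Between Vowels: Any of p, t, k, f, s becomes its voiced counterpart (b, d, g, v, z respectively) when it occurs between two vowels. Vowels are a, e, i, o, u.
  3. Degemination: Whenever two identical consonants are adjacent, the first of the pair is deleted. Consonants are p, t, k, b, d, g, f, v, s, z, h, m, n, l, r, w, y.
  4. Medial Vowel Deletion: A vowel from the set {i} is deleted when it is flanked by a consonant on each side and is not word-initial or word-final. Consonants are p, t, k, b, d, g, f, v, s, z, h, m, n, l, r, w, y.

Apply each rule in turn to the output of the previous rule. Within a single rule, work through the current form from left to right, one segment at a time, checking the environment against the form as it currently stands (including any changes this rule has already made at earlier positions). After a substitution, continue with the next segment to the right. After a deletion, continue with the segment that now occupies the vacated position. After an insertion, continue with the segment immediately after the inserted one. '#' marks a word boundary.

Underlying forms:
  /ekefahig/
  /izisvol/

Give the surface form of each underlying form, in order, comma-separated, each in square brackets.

/ekefahig/:
  1 Initial Consonant Epenthesis: [ekefahig] → [tekefahig]
  2 Voicing Between Vowels: [tekefahig] → [tegevahig]
  3 Degemination: no change — [tegevahig]
  4 Medial Vowel Deletion: [tegevahig] → [tegevahg]
/izisvol/:
  1 Initial Consonant Epenthesis: [izisvol] → [tizisvol]
  2 Voicing Between Vowels: no change — [tizisvol]
  3 Degemination: no change — [tizisvol]
  4 Medial Vowel Deletion: [tizisvol] → [tzsvol]

[tegevahg], [tzsvol]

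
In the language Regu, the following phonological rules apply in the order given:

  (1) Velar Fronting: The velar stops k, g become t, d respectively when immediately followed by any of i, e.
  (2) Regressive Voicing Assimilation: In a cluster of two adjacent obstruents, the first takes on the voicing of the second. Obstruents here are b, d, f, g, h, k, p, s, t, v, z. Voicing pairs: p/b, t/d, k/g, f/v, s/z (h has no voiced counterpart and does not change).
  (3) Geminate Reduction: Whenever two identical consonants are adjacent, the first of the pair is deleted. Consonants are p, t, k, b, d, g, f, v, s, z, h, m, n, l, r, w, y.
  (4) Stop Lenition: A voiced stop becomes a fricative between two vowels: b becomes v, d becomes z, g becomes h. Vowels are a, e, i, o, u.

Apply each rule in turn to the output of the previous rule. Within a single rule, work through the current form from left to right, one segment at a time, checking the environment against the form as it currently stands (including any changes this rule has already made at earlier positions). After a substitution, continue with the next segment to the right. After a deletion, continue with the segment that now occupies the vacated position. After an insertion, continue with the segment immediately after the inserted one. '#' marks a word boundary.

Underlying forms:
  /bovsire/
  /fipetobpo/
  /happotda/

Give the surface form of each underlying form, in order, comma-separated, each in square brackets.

/bovsire/:
  (1) Velar Fronting: no change — [bovsire]
  (2) Regressive Voicing Assimilation: [bovsire] → [bofsire]
  (3) Geminate Reduction: no change — [bofsire]
  (4) Stop Lenition: no change — [bofsire]
/fipetobpo/:
  (1) Velar Fronting: no change — [fipetobpo]
  (2) Regressive Voicing Assimilation: [fipetobpo] → [fipetoppo]
  (3) Geminate Reduction: [fipetoppo] → [fipetopo]
  (4) Stop Lenition: no change — [fipetopo]
/happotda/:
  (1) Velar Fronting: no change — [happotda]
  (2) Regressive Voicing Assimilation: [happotda] → [happodda]
  (3) Geminate Reduction: [happodda] → [hapoda]
  (4) Stop Lenition: [hapoda] → [hapoza]

[bofsire], [fipetopo], [hapoza]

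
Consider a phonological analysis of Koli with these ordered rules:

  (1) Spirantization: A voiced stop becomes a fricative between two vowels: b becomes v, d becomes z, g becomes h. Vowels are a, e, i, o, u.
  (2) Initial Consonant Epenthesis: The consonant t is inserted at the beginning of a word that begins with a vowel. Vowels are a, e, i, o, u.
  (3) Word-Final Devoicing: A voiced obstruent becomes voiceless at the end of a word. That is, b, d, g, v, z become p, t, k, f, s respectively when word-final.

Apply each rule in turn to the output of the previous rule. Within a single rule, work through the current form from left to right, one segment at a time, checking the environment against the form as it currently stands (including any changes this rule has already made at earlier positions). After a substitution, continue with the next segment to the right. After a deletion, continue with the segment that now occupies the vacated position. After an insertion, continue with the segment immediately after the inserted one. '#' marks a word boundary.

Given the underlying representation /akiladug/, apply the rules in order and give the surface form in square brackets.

[takilazuk]

(1) Spirantization: [akiladug] → [akilazug]
(2) Initial Consonant Epenthesis: [akilazug] → [takilazug]
(3) Word-Final Devoicing: [takilazug] → [takilazuk]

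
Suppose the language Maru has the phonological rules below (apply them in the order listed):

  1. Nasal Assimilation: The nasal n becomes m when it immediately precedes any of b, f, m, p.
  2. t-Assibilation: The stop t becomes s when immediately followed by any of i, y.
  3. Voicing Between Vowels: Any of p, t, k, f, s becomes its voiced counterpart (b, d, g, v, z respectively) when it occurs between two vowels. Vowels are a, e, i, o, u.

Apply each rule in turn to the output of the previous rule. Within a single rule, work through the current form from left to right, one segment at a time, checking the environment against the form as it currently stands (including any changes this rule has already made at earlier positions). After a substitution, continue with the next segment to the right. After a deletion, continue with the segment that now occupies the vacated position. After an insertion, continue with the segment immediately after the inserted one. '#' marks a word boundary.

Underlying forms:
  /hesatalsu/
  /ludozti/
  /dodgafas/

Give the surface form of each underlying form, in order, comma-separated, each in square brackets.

/hesatalsu/:
  1 Nasal Assimilation: no change — [hesatalsu]
  2 t-Assibilation: no change — [hesatalsu]
  3 Voicing Between Vowels: [hesatalsu] → [hezadalsu]
/ludozti/:
  1 Nasal Assimilation: no change — [ludozti]
  2 t-Assibilation: [ludozti] → [ludozsi]
  3 Voicing Between Vowels: no change — [ludozsi]
/dodgafas/:
  1 Nasal Assimilation: no change — [dodgafas]
  2 t-Assibilation: no change — [dodgafas]
  3 Voicing Between Vowels: [dodgafas] → [dodgavas]

[hezadalsu], [ludozsi], [dodgavas]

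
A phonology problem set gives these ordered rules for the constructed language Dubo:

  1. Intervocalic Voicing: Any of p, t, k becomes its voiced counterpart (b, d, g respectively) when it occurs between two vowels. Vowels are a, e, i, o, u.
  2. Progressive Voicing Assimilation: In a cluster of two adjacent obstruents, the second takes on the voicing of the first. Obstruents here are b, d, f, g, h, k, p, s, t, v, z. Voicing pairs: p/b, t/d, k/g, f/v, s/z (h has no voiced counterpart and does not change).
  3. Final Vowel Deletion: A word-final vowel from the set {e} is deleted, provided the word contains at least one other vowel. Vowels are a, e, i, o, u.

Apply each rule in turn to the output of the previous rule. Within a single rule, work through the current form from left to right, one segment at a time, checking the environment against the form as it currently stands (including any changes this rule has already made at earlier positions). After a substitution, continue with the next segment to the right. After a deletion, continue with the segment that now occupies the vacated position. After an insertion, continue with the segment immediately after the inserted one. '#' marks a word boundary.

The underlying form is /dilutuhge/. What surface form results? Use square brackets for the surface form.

1 Intervocalic Voicing: [dilutuhge] → [diluduhge]
2 Progressive Voicing Assimilation: [diluduhge] → [diluduhke]
3 Final Vowel Deletion: [diluduhke] → [diluduhk]

[diluduhk]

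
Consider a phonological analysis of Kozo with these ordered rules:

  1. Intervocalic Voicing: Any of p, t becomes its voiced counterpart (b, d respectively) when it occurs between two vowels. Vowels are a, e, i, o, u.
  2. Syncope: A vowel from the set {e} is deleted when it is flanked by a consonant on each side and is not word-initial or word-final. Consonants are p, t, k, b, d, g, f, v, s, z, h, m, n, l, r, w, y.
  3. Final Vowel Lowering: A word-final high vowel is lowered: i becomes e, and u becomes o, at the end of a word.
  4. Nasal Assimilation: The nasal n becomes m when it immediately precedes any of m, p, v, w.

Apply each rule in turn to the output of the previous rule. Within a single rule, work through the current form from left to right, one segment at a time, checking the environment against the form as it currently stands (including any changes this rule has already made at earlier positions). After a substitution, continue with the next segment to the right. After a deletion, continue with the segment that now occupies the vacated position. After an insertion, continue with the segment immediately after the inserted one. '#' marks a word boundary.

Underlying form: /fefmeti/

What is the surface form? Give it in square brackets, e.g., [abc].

[ffmde]

1 Intervocalic Voicing: [fefmeti] → [fefmedi]
2 Syncope: [fefmedi] → [ffmdi]
3 Final Vowel Lowering: [ffmdi] → [ffmde]
4 Nasal Assimilation: no change — [ffmde]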